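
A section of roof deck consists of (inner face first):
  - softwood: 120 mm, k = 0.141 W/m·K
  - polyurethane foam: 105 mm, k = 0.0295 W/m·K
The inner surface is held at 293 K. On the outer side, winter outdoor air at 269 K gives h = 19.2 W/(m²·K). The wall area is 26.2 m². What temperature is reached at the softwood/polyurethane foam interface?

Using the resistance-network approach (series):
R_softwood = L/(kA) = 0.12/(0.141×26.2) = 0.03248 K/W
R_polyurethane foam = L/(kA) = 0.105/(0.0295×26.2) = 0.1359 K/W
R_outer film = 1/(h_o·A) = 1/(19.2×26.2) = 0.001988 K/W
R_total = 0.1703 K/W;  Q = ΔT/R_total = 24/0.1703 = 140.9 W
T_interface = T_inner − Q·ΣR(inner→interface) = 293 − 141×0.03248

T ≈ 288 K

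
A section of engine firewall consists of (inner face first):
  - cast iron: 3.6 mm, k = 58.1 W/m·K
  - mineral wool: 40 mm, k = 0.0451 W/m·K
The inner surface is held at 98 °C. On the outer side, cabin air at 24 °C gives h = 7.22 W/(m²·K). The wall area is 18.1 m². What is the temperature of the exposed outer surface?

Model the wall as resistances in series:
R_cast iron = L/(kA) = 0.0036/(58.1×18.1) = 3.423×10^-6 K/W
R_mineral wool = L/(kA) = 0.04/(0.0451×18.1) = 0.049 K/W
R_outer film = 1/(h_o·A) = 1/(7.22×18.1) = 0.007652 K/W
R_total = 0.05666 K/W;  Q = ΔT/R_total = 74/0.05666 = 1306 W
T_interface = T_inner − Q·ΣR(inner→interface) = 98 − 1310×0.049

T ≈ 34 °C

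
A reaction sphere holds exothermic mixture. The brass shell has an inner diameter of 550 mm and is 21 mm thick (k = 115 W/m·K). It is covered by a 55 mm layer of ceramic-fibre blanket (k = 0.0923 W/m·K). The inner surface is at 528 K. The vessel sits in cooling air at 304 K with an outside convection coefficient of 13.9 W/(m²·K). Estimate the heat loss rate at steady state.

Radial (spherical) resistances in series:
R_brass shell = (1/0.275 − 1/0.296)/(4π×115) = 1.785×10^-4 K/W
R_ceramic-fibre blanket = (1/0.296 − 1/0.351)/(4π×0.0923) = 0.4564 K/W
R_outer film = 1/(h·4πr_o²) = 1/(13.9×4π×0.351²) = 0.04647 K/W
R_total = 0.5031 K/W
Q = ΔT/R_total = 224/0.5031

Q ≈ 445 W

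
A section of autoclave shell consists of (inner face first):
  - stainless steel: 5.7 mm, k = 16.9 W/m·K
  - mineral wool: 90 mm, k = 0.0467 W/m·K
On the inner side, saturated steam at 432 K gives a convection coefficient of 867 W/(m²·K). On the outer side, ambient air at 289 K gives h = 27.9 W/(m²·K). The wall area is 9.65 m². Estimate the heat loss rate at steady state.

Series thermal resistances:
R_inner film = 1/(h_i·A) = 1/(867×9.65) = 1.195×10^-4 K/W
R_stainless steel = L/(kA) = 0.0057/(16.9×9.65) = 3.495×10^-5 K/W
R_mineral wool = L/(kA) = 0.09/(0.0467×9.65) = 0.1997 K/W
R_outer film = 1/(h_o·A) = 1/(27.9×9.65) = 0.003714 K/W
R_total = 0.2036 K/W
Q = ΔT / R_total = 143 / 0.2036

Q ≈ 702 W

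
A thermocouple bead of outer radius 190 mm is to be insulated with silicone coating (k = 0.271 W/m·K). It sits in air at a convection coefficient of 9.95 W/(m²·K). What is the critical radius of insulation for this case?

r_cr ≈ 54.5 mm

For a sphere r_cr = 2k/h = 2×0.271/9.95
r_cr = 54.5 mm; since the bare radius (190 mm) is above r_cr, any added insulation will reduce heat loss.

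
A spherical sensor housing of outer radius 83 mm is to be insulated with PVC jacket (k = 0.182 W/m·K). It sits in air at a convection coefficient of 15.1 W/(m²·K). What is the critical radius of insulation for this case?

For a sphere r_cr = 2k/h = 2×0.182/15.1
r_cr = 24.1 mm; since the bare radius (83 mm) is above r_cr, any added insulation will reduce heat loss.

r_cr ≈ 24.1 mm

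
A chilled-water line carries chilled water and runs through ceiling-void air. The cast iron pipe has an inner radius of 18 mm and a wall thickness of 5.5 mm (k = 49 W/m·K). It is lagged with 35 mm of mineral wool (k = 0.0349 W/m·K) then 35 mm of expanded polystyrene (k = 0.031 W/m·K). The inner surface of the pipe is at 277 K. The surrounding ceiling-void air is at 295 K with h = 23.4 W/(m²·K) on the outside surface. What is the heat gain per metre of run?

q′ ≈ 2.71 W/m

Per-layer cylindrical resistances, series-summed:
R_cast iron pipe wall = ln(23.5/18)/(2π×49×1) = 8.66×10^-4 K/W
R_mineral wool = ln(58.5/23.5)/(2π×0.0349×1) = 4.159 K/W
R_expanded polystyrene = ln(93.5/58.5)/(2π×0.031×1) = 2.408 K/W
R_outer film = 1/(h_o·2πr_oL) = 1/(23.4×2π×0.0935×1) = 0.07274 K/W
R_total = 6.64 K/W
Q = ΔT/R_total = 18/6.64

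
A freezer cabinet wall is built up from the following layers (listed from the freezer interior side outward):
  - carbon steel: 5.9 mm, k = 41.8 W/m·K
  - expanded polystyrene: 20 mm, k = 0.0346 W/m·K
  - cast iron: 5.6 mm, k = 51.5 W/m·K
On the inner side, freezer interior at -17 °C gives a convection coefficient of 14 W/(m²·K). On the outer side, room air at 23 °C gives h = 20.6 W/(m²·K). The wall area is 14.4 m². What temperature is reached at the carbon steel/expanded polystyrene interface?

Model the wall as resistances in series:
R_inner film = 1/(h_i·A) = 1/(14×14.4) = 0.00496 K/W
R_carbon steel = L/(kA) = 0.0059/(41.8×14.4) = 9.802×10^-6 K/W
R_expanded polystyrene = L/(kA) = 0.02/(0.0346×14.4) = 0.04014 K/W
R_cast iron = L/(kA) = 0.0056/(51.5×14.4) = 7.551×10^-6 K/W
R_outer film = 1/(h_o·A) = 1/(20.6×14.4) = 0.003371 K/W
R_total = 0.04849 K/W;  Q = ΔT/R_total = 40/0.04849 = 824.9 W
T_interface = T_inner + Q·ΣR(inner→interface) = -17 + 825×0.00497

T ≈ -12.9 °C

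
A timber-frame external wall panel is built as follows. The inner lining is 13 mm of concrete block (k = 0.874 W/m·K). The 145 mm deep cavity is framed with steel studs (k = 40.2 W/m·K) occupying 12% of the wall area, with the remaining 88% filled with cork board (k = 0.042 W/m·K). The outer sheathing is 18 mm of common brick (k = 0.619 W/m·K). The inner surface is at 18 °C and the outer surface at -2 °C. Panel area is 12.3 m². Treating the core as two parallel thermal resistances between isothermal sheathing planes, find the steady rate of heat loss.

Q ≈ 3330 W

Sheathing layers in series; stud and cavity paths in parallel between them.
R_inner = 0.013/(0.874×12.3) = 0.001209 K/W
R_stud  = 0.145/(40.2×0.12×12.3) = 0.002444 K/W
R_cav   = 0.145/(0.042×0.88×12.3) = 0.319 K/W
1/R_core = 1/R_stud + 1/R_cav → R_core = 0.002425 K/W
R_outer = 0.018/(0.619×12.3) = 0.002364 K/W
R_total = 0.005999 K/W
Q = ΔT/R_total = 20/0.005999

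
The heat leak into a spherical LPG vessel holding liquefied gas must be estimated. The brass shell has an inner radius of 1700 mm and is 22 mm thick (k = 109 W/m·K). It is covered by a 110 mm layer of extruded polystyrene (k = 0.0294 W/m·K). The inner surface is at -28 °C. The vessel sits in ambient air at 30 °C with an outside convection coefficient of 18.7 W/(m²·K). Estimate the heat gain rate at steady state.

Q ≈ 606 W

Radial (spherical) resistances in series:
R_brass shell = (1/1.7 − 1/1.722)/(4π×109) = 5.487×10^-6 K/W
R_extruded polystyrene = (1/1.722 − 1/1.832)/(4π×0.0294) = 0.09438 K/W
R_outer film = 1/(h·4πr_o²) = 1/(18.7×4π×1.832²) = 0.001268 K/W
R_total = 0.09565 K/W
Q = ΔT/R_total = 58/0.09565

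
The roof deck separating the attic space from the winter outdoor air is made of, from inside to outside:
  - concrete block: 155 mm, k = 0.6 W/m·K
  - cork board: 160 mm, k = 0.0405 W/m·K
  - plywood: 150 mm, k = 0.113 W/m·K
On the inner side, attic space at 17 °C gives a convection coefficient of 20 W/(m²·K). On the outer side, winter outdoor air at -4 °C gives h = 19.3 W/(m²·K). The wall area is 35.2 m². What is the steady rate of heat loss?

Treating each layer as a thermal resistance in series:
R_inner film = 1/(h_i·A) = 1/(20×35.2) = 0.00142 K/W
R_concrete block = L/(kA) = 0.155/(0.6×35.2) = 0.007339 K/W
R_cork board = L/(kA) = 0.16/(0.0405×35.2) = 0.1122 K/W
R_plywood = L/(kA) = 0.15/(0.113×35.2) = 0.03771 K/W
R_outer film = 1/(h_o·A) = 1/(19.3×35.2) = 0.001472 K/W
R_total = 0.1602 K/W
Q = ΔT / R_total = 21 / 0.1602

Q ≈ 131 W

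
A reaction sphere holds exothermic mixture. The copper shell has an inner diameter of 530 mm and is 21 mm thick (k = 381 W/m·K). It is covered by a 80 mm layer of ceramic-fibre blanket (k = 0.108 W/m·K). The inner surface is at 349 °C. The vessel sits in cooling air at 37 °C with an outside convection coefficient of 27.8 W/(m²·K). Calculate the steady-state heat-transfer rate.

Q ≈ 534 W

Spherical conduction: R = (1/r_in − 1/r_out)/(4πk) per layer; series-sum.
R_copper shell = (1/0.265 − 1/0.286)/(4π×381) = 5.787×10^-5 K/W
R_ceramic-fibre blanket = (1/0.286 − 1/0.366)/(4π×0.108) = 0.5631 K/W
R_outer film = 1/(h·4πr_o²) = 1/(27.8×4π×0.366²) = 0.02137 K/W
R_total = 0.5846 K/W
Q = ΔT/R_total = 312/0.5846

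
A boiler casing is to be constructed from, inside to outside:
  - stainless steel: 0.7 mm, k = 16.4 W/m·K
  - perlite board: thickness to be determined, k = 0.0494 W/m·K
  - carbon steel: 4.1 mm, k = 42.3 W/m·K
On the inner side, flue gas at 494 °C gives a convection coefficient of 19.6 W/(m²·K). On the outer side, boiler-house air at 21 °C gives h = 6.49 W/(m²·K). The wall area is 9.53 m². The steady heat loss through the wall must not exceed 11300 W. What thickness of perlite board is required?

Thermal resistances in series:
R_inner film = 1/(h_i·A) = 1/(19.6×9.53) = 0.005354 K/W
R_stainless steel = L/(kA) = 0.0007/(16.4×9.53) = 4.479×10^-6 K/W
R_carbon steel = L/(kA) = 0.0041/(42.3×9.53) = 1.017×10^-5 K/W
R_outer film = 1/(h_o·A) = 1/(6.49×9.53) = 0.01617 K/W
Sum of the known resistances R_other = 0.02154 K/W
Required total resistance R_tot = ΔT/Q_allow = 473/11300 = 0.04186 K/W
R_perlite board = R_tot − R_other = 0.02032 K/W
L = R·k·A = 0.02032×0.0494×9.53

L ≈ 9.57 mm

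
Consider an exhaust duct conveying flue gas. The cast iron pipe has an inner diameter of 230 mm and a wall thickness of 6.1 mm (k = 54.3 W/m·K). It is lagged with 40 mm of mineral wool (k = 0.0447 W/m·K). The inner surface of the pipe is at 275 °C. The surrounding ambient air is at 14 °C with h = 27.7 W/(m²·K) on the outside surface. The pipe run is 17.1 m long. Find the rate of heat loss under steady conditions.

Q ≈ 4240 W

For a radial system each layer contributes R = ln(r_out/r_in)/(2πkL); films add R = 1/(hA).
R_cast iron pipe wall = ln(121.1/115)/(2π×54.3×17.1) = 8.859×10^-6 K/W
R_mineral wool = ln(161.1/121.1)/(2π×0.0447×17.1) = 0.05943 K/W
R_outer film = 1/(h_o·2πr_oL) = 1/(27.7×2π×0.1611×17.1) = 0.002086 K/W
R_total = 0.06152 K/W
Q = ΔT/R_total = 261/0.06152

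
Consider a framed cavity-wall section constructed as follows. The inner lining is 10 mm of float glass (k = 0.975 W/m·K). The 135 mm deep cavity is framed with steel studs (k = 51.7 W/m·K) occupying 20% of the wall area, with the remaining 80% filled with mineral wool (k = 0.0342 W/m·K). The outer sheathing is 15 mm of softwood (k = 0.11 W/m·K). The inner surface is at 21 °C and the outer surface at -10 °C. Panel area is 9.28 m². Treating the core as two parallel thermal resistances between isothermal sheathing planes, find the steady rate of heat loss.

Q ≈ 1800 W

Sheathing layers in series; stud and cavity paths in parallel between them.
R_inner = 0.01/(0.975×9.28) = 0.001105 K/W
R_stud  = 0.135/(51.7×0.2×9.28) = 0.001407 K/W
R_cav   = 0.135/(0.0342×0.8×9.28) = 0.5317 K/W
1/R_core = 1/R_stud + 1/R_cav → R_core = 0.001403 K/W
R_outer = 0.015/(0.11×9.28) = 0.01469 K/W
R_total = 0.0172 K/W
Q = ΔT/R_total = 31/0.0172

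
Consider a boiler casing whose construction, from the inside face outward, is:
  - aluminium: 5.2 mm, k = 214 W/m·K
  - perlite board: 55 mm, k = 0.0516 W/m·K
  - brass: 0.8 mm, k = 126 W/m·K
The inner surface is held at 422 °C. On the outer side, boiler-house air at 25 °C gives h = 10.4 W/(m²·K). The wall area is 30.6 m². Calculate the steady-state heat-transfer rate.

Q ≈ 10500 W

Using the resistance-network approach (series):
R_aluminium = L/(kA) = 0.0052/(214×30.6) = 7.941×10^-7 K/W
R_perlite board = L/(kA) = 0.055/(0.0516×30.6) = 0.03483 K/W
R_brass = L/(kA) = 0.0008/(126×30.6) = 2.075×10^-7 K/W
R_outer film = 1/(h_o·A) = 1/(10.4×30.6) = 0.003142 K/W
R_total = 0.03798 K/W
Q = ΔT / R_total = 397 / 0.03798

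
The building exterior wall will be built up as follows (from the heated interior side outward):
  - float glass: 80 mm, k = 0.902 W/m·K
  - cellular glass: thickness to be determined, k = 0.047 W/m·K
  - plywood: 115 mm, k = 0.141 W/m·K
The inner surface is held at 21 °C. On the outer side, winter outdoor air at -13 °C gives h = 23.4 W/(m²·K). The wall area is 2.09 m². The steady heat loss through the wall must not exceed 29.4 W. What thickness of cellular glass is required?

L ≈ 69.1 mm

Treating each layer as a thermal resistance in series:
R_float glass = L/(kA) = 0.08/(0.902×2.09) = 0.04244 K/W
R_plywood = L/(kA) = 0.115/(0.141×2.09) = 0.3902 K/W
R_outer film = 1/(h_o·A) = 1/(23.4×2.09) = 0.02045 K/W
Sum of the known resistances R_other = 0.4531 K/W
Required total resistance R_tot = ΔT/Q_allow = 34/29.4 = 1.156 K/W
R_cellular glass = R_tot − R_other = 0.7033 K/W
L = R·k·A = 0.7033×0.047×2.09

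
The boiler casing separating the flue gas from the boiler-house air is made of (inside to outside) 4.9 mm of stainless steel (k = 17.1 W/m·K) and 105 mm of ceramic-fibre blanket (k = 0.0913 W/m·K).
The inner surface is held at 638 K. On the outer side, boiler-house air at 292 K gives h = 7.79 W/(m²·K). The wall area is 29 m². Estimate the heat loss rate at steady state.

Thermal resistances in series:
R_stainless steel = L/(kA) = 0.0049/(17.1×29) = 9.881×10^-6 K/W
R_ceramic-fibre blanket = L/(kA) = 0.105/(0.0913×29) = 0.03966 K/W
R_outer film = 1/(h_o·A) = 1/(7.79×29) = 0.004427 K/W
R_total = 0.04409 K/W
Q = ΔT / R_total = 346 / 0.04409

Q ≈ 7850 W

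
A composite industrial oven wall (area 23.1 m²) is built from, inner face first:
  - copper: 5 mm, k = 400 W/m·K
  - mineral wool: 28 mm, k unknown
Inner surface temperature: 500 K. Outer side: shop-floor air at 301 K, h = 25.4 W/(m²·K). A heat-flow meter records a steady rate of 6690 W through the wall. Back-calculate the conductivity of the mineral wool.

Treating each layer as a thermal resistance in series:
R_copper = L/(kA) = 0.005/(400×23.1) = 5.411×10^-7 K/W
R_outer film = 1/(h_o·A) = 1/(25.4×23.1) = 0.001704 K/W
Sum of known resistances R_other = 0.001705 K/W
Total R = ΔT/Q = 199/6690 = 0.02975 K/W
R_mineral wool = R_total − R_other = 0.02804 K/W
k = L/(R·A) = 0.028/(0.02804×23.1)

k ≈ 0.0432 W/(m·K)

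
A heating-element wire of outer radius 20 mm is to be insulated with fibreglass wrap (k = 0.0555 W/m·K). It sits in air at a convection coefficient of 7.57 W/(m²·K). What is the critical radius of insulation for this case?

r_cr ≈ 7.33 mm

For a cylinder r_cr = k/h = 0.0555/7.57
r_cr = 7.33 mm; since the bare radius (20 mm) is above r_cr, any added insulation will reduce heat loss.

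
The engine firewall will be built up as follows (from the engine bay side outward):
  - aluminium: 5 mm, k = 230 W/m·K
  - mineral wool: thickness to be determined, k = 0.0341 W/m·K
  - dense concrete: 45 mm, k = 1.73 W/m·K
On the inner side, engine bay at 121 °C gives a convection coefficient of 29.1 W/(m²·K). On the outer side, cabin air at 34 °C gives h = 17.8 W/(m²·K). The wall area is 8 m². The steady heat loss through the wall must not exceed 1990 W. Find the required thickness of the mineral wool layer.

L ≈ 7.95 mm

Treating each layer as a thermal resistance in series:
R_inner film = 1/(h_i·A) = 1/(29.1×8) = 0.004296 K/W
R_aluminium = L/(kA) = 0.005/(230×8) = 2.717×10^-6 K/W
R_dense concrete = L/(kA) = 0.045/(1.73×8) = 0.003251 K/W
R_outer film = 1/(h_o·A) = 1/(17.8×8) = 0.007022 K/W
Sum of the known resistances R_other = 0.01457 K/W
Required total resistance R_tot = ΔT/Q_allow = 87/1990 = 0.04372 K/W
R_mineral wool = R_tot − R_other = 0.02915 K/W
L = R·k·A = 0.02915×0.0341×8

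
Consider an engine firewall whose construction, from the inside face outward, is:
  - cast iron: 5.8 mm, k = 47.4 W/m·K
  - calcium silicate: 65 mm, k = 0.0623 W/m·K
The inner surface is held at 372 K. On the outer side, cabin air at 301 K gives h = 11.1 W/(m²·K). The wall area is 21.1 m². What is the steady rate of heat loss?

Using the resistance-network approach (series):
R_cast iron = L/(kA) = 0.0058/(47.4×21.1) = 5.799×10^-6 K/W
R_calcium silicate = L/(kA) = 0.065/(0.0623×21.1) = 0.04945 K/W
R_outer film = 1/(h_o·A) = 1/(11.1×21.1) = 0.00427 K/W
R_total = 0.05372 K/W
Q = ΔT / R_total = 71 / 0.05372

Q ≈ 1320 W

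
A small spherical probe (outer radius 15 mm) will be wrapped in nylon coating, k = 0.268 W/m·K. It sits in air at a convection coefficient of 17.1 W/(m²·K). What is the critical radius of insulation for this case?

For a sphere r_cr = 2k/h = 2×0.268/17.1
r_cr = 31.3 mm; since the bare radius (15 mm) is below r_cr, adding a thin layer of insulation will *increase* heat loss.

r_cr ≈ 31.3 mm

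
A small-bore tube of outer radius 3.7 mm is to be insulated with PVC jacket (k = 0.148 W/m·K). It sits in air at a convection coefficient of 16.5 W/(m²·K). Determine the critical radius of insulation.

r_cr ≈ 8.97 mm

For a cylinder r_cr = k/h = 0.148/16.5
r_cr = 8.97 mm; since the bare radius (3.7 mm) is below r_cr, adding a thin layer of insulation will *increase* heat loss.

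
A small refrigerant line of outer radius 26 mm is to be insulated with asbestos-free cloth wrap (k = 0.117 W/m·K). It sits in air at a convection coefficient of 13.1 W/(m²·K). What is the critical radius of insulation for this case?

For a cylinder r_cr = k/h = 0.117/13.1
r_cr = 8.93 mm; since the bare radius (26 mm) is above r_cr, any added insulation will reduce heat loss.

r_cr ≈ 8.93 mm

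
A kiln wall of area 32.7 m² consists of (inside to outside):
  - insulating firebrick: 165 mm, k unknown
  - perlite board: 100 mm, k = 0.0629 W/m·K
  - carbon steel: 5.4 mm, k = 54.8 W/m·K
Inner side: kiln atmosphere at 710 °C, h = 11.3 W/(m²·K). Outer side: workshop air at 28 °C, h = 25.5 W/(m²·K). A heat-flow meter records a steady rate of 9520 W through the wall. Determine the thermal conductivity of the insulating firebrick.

Using the resistance-network approach (series):
R_inner film = 1/(h_i·A) = 1/(11.3×32.7) = 0.002706 K/W
R_perlite board = L/(kA) = 0.1/(0.0629×32.7) = 0.04862 K/W
R_carbon steel = L/(kA) = 0.0054/(54.8×32.7) = 3.013×10^-6 K/W
R_outer film = 1/(h_o·A) = 1/(25.5×32.7) = 0.001199 K/W
Sum of known resistances R_other = 0.05253 K/W
Total R = ΔT/Q = 682/9520 = 0.07164 K/W
R_insulating firebrick = R_total − R_other = 0.01911 K/W
k = L/(R·A) = 0.165/(0.01911×32.7)

k ≈ 0.264 W/(m·K)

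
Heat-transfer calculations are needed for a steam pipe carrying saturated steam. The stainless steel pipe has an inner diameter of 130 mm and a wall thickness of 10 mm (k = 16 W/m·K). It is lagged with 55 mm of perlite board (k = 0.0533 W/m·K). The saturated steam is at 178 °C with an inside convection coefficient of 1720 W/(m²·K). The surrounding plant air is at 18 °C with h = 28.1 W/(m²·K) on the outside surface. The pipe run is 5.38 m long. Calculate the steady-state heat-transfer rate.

Radial resistances (cylindrical: R_cond = ln(r_o/r_i)/(2πkL), R_conv = 1/(h·2πrL)):
R_inner film = 1/(h_i·2πr₁L) = 1/(1720×2π×0.065×5.38) = 2.646×10^-4 K/W
R_stainless steel pipe wall = ln(75/65)/(2π×16×5.38) = 2.646×10^-4 K/W
R_perlite board = ln(130/75)/(2π×0.0533×5.38) = 0.3053 K/W
R_outer film = 1/(h_o·2πr_oL) = 1/(28.1×2π×0.13×5.38) = 0.008098 K/W
R_total = 0.3139 K/W
Q = ΔT/R_total = 160/0.3139

Q ≈ 510 W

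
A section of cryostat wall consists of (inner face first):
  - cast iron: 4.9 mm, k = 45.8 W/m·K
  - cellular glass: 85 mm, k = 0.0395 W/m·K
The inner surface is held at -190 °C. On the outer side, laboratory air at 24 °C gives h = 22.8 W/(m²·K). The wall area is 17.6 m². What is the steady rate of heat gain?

Using the resistance-network approach (series):
R_cast iron = L/(kA) = 0.0049/(45.8×17.6) = 6.079×10^-6 K/W
R_cellular glass = L/(kA) = 0.085/(0.0395×17.6) = 0.1223 K/W
R_outer film = 1/(h_o·A) = 1/(22.8×17.6) = 0.002492 K/W
R_total = 0.1248 K/W
Q = ΔT / R_total = 214 / 0.1248

Q ≈ 1720 W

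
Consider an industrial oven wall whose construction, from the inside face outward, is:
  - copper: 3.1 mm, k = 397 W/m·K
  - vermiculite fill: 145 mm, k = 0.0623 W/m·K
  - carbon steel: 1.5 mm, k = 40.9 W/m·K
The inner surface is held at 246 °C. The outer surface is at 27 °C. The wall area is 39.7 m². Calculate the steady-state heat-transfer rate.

Model the wall as resistances in series:
R_copper = L/(kA) = 0.0031/(397×39.7) = 1.967×10^-7 K/W
R_vermiculite fill = L/(kA) = 0.145/(0.0623×39.7) = 0.05863 K/W
R_carbon steel = L/(kA) = 0.0015/(40.9×39.7) = 9.238×10^-7 K/W
R_total = 0.05863 K/W
Q = ΔT / R_total = 219 / 0.05863

Q ≈ 3740 W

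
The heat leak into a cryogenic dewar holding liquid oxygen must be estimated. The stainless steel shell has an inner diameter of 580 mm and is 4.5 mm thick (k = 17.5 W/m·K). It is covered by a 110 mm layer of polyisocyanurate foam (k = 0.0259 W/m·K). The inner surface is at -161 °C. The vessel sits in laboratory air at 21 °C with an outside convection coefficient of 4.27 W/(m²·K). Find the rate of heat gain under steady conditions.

Q ≈ 61.7 W

Each spherical layer contributes R = (1/r_i − 1/r_o)/(4πk):
R_stainless steel shell = (1/0.29 − 1/0.2945)/(4π×17.5) = 2.396×10^-4 K/W
R_polyisocyanurate foam = (1/0.2945 − 1/0.4045)/(4π×0.0259) = 2.837 K/W
R_outer film = 1/(h·4πr_o²) = 1/(4.27×4π×0.4045²) = 0.1139 K/W
R_total = 2.951 K/W
Q = ΔT/R_total = 182/2.951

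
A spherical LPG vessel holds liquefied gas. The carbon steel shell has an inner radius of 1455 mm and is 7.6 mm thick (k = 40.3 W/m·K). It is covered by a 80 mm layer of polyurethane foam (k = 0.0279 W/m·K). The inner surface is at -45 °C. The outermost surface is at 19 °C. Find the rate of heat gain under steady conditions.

Spherical conduction: R = (1/r_in − 1/r_out)/(4πk) per layer; series-sum.
R_carbon steel shell = (1/1.455 − 1/1.4626)/(4π×40.3) = 7.052×10^-6 K/W
R_polyurethane foam = (1/1.4626 − 1/1.5426)/(4π×0.0279) = 0.1011 K/W
R_total = 0.1011 K/W
Q = ΔT/R_total = 64/0.1011

Q ≈ 633 W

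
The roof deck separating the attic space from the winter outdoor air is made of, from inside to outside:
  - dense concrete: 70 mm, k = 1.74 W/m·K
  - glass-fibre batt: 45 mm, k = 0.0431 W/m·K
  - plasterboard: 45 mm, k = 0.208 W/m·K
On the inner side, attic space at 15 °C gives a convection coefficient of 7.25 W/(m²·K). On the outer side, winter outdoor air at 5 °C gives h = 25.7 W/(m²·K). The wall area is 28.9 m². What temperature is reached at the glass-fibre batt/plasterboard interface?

Series thermal resistances:
R_inner film = 1/(h_i·A) = 1/(7.25×28.9) = 0.004773 K/W
R_dense concrete = L/(kA) = 0.07/(1.74×28.9) = 0.001392 K/W
R_glass-fibre batt = L/(kA) = 0.045/(0.0431×28.9) = 0.03613 K/W
R_plasterboard = L/(kA) = 0.045/(0.208×28.9) = 0.007486 K/W
R_outer film = 1/(h_o·A) = 1/(25.7×28.9) = 0.001346 K/W
R_total = 0.05112 K/W;  Q = ΔT/R_total = 10/0.05112 = 195.6 W
T_interface = T_inner − Q·ΣR(inner→interface) = 15 − 196×0.04229

T ≈ 6.73 °C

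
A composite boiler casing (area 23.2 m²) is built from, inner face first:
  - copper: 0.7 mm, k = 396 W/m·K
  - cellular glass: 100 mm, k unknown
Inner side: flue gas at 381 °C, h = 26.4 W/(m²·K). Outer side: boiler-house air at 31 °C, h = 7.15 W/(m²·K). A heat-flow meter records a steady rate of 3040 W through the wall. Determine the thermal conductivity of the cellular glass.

Using the resistance-network approach (series):
R_inner film = 1/(h_i·A) = 1/(26.4×23.2) = 0.001633 K/W
R_copper = L/(kA) = 0.0007/(396×23.2) = 7.619×10^-8 K/W
R_outer film = 1/(h_o·A) = 1/(7.15×23.2) = 0.006028 K/W
Sum of known resistances R_other = 0.007661 K/W
Total R = ΔT/Q = 350/3040 = 0.1151 K/W
R_cellular glass = R_total − R_other = 0.1075 K/W
k = L/(R·A) = 0.1/(0.1075×23.2)

k ≈ 0.0401 W/(m·K)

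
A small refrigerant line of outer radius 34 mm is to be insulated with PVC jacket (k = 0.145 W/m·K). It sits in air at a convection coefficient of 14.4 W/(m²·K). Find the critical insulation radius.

r_cr ≈ 10.1 mm

For a cylinder r_cr = k/h = 0.145/14.4
r_cr = 10.1 mm; since the bare radius (34 mm) is above r_cr, any added insulation will reduce heat loss.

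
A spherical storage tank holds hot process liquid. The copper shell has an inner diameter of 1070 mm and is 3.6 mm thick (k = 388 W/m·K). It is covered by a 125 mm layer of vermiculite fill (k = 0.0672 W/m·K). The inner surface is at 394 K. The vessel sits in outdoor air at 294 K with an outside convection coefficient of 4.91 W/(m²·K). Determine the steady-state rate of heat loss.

Q ≈ 222 W

Radial (spherical) resistances in series:
R_copper shell = (1/0.535 − 1/0.5386)/(4π×388) = 2.562×10^-6 K/W
R_vermiculite fill = (1/0.5386 − 1/0.6636)/(4π×0.0672) = 0.4142 K/W
R_outer film = 1/(h·4πr_o²) = 1/(4.91×4π×0.6636²) = 0.0368 K/W
R_total = 0.451 K/W
Q = ΔT/R_total = 100/0.451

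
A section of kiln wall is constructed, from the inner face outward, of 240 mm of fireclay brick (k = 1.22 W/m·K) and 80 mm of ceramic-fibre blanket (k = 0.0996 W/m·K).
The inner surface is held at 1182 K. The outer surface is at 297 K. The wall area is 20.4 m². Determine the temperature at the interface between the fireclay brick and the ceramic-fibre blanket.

Model the wall as resistances in series:
R_fireclay brick = L/(kA) = 0.24/(1.22×20.4) = 0.009643 K/W
R_ceramic-fibre blanket = L/(kA) = 0.08/(0.0996×20.4) = 0.03937 K/W
R_total = 0.04902 K/W;  Q = ΔT/R_total = 885/0.04902 = 18060 W
T_interface = T_inner − Q·ΣR(inner→interface) = 1182 − 18100×0.009643

T ≈ 1010 K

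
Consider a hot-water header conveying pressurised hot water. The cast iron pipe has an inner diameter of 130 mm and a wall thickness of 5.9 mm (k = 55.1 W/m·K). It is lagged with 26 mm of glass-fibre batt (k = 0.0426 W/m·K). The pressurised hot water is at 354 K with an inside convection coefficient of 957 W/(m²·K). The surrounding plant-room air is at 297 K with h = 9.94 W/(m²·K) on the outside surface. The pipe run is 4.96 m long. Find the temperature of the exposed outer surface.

T ≈ 304 K

Radial resistances (cylindrical: R_cond = ln(r_o/r_i)/(2πkL), R_conv = 1/(h·2πrL)):
R_inner film = 1/(h_i·2πr₁L) = 1/(957×2π×0.065×4.96) = 5.158×10^-4 K/W
R_cast iron pipe wall = ln(70.9/65)/(2π×55.1×4.96) = 5.06×10^-5 K/W
R_glass-fibre batt = ln(96.9/70.9)/(2π×0.0426×4.96) = 0.2353 K/W
R_outer film = 1/(h_o·2πr_oL) = 1/(9.94×2π×0.0969×4.96) = 0.03331 K/W
R_total = 0.2692 K/W
Q = ΔT/R_total = 57/0.2692
Q = 212 W
T_interface = T_inner − Q·ΣR(inner→interface) = 354 − 212×0.2359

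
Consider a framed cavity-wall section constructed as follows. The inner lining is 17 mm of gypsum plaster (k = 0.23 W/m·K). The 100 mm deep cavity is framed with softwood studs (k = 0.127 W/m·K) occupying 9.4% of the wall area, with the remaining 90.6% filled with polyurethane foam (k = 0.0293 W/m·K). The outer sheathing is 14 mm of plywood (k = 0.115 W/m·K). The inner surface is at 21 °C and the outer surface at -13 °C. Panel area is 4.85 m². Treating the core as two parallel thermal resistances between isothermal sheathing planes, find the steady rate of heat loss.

Q ≈ 59 W

Sheathing layers in series; stud and cavity paths in parallel between them.
R_inner = 0.017/(0.23×4.85) = 0.01524 K/W
R_stud  = 0.1/(0.127×0.094×4.85) = 1.727 K/W
R_cav   = 0.1/(0.0293×0.906×4.85) = 0.7767 K/W
1/R_core = 1/R_stud + 1/R_cav → R_core = 0.5358 K/W
R_outer = 0.014/(0.115×4.85) = 0.0251 K/W
R_total = 0.5761 K/W
Q = ΔT/R_total = 34/0.5761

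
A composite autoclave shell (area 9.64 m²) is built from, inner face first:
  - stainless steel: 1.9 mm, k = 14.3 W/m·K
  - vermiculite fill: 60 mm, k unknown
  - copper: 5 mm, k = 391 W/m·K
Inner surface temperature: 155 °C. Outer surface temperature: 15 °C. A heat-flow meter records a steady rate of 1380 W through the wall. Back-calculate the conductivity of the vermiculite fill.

Treating each layer as a thermal resistance in series:
R_stainless steel = L/(kA) = 0.0019/(14.3×9.64) = 1.378×10^-5 K/W
R_copper = L/(kA) = 0.005/(391×9.64) = 1.327×10^-6 K/W
Sum of known resistances R_other = 1.511×10^-5 K/W
Total R = ΔT/Q = 140/1380 = 0.1014 K/W
R_vermiculite fill = R_total − R_other = 0.1014 K/W
k = L/(R·A) = 0.06/(0.1014×9.64)

k ≈ 0.0614 W/(m·K)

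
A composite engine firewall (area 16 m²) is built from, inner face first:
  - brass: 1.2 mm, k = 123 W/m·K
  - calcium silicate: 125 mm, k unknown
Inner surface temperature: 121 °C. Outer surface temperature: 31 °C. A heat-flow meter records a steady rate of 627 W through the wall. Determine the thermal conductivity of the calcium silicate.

k ≈ 0.0544 W/(m·K)

Series thermal resistances:
R_brass = L/(kA) = 0.0012/(123×16) = 6.098×10^-7 K/W
Sum of known resistances R_other = 6.098×10^-7 K/W
Total R = ΔT/Q = 90/627 = 0.1435 K/W
R_calcium silicate = R_total − R_other = 0.1435 K/W
k = L/(R·A) = 0.125/(0.1435×16)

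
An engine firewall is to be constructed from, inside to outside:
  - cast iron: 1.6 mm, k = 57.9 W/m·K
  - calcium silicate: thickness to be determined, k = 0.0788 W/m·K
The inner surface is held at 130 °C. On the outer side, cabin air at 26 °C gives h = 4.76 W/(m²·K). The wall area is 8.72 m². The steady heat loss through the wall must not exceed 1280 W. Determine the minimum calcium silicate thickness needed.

L ≈ 39.3 mm

Treating each layer as a thermal resistance in series:
R_cast iron = L/(kA) = 0.0016/(57.9×8.72) = 3.169×10^-6 K/W
R_outer film = 1/(h_o·A) = 1/(4.76×8.72) = 0.02409 K/W
Sum of the known resistances R_other = 0.0241 K/W
Required total resistance R_tot = ΔT/Q_allow = 104/1280 = 0.08125 K/W
R_calcium silicate = R_tot − R_other = 0.05715 K/W
L = R·k·A = 0.05715×0.0788×8.72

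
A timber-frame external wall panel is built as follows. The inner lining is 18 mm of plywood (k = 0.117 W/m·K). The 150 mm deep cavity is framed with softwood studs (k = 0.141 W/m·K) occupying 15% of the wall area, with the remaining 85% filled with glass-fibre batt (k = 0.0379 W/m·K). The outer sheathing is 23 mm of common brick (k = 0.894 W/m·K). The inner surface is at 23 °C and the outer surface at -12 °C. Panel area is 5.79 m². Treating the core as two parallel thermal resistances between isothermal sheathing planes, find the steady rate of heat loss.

Q ≈ 67.8 W

Sheathing layers in series; stud and cavity paths in parallel between them.
R_inner = 0.018/(0.117×5.79) = 0.02657 K/W
R_stud  = 0.15/(0.141×0.15×5.79) = 1.225 K/W
R_cav   = 0.15/(0.0379×0.85×5.79) = 0.8042 K/W
1/R_core = 1/R_stud + 1/R_cav → R_core = 0.4855 K/W
R_outer = 0.023/(0.894×5.79) = 0.004443 K/W
R_total = 0.5165 K/W
Q = ΔT/R_total = 35/0.5165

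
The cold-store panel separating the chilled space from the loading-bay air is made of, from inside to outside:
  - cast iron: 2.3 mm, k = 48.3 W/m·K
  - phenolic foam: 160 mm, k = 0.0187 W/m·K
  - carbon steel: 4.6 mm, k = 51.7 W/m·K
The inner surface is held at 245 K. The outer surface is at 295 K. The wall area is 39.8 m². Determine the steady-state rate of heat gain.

Model the wall as resistances in series:
R_cast iron = L/(kA) = 0.0023/(48.3×39.8) = 1.196×10^-6 K/W
R_phenolic foam = L/(kA) = 0.16/(0.0187×39.8) = 0.215 K/W
R_carbon steel = L/(kA) = 0.0046/(51.7×39.8) = 2.236×10^-6 K/W
R_total = 0.215 K/W
Q = ΔT / R_total = 50 / 0.215

Q ≈ 233 W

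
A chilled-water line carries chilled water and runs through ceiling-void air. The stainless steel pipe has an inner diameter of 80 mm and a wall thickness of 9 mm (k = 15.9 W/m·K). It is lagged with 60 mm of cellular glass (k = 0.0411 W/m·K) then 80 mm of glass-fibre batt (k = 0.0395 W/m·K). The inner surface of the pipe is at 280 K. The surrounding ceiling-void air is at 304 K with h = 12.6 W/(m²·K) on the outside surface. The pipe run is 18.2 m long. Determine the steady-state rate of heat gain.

Treating each annulus and film as a series resistance:
R_stainless steel pipe wall = ln(49/40)/(2π×15.9×18.2) = 1.116×10^-4 K/W
R_cellular glass = ln(109/49)/(2π×0.0411×18.2) = 0.1701 K/W
R_glass-fibre batt = ln(189/109)/(2π×0.0395×18.2) = 0.1219 K/W
R_outer film = 1/(h_o·2πr_oL) = 1/(12.6×2π×0.189×18.2) = 0.003672 K/W
R_total = 0.2957 K/W
Q = ΔT/R_total = 24/0.2957

Q ≈ 81.1 W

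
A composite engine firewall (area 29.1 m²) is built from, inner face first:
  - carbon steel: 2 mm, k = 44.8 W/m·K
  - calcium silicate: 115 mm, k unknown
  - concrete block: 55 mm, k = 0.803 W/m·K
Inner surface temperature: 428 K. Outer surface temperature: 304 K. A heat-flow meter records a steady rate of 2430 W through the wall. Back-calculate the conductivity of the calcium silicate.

Model the wall as resistances in series:
R_carbon steel = L/(kA) = 0.002/(44.8×29.1) = 1.534×10^-6 K/W
R_concrete block = L/(kA) = 0.055/(0.803×29.1) = 0.002354 K/W
Sum of known resistances R_other = 0.002355 K/W
Total R = ΔT/Q = 124/2430 = 0.05103 K/W
R_calcium silicate = R_total − R_other = 0.04867 K/W
k = L/(R·A) = 0.115/(0.04867×29.1)

k ≈ 0.0812 W/(m·K)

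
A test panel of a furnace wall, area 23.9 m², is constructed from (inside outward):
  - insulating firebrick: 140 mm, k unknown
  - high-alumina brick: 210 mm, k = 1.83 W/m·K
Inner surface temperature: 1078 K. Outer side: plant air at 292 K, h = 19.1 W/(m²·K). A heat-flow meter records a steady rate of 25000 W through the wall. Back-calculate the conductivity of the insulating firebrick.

k ≈ 0.24 W/(m·K)

Using the resistance-network approach (series):
R_high-alumina brick = L/(kA) = 0.21/(1.83×23.9) = 0.004801 K/W
R_outer film = 1/(h_o·A) = 1/(19.1×23.9) = 0.002191 K/W
Sum of known resistances R_other = 0.006992 K/W
Total R = ΔT/Q = 786/25000 = 0.03144 K/W
R_insulating firebrick = R_total − R_other = 0.02445 K/W
k = L/(R·A) = 0.14/(0.02445×23.9)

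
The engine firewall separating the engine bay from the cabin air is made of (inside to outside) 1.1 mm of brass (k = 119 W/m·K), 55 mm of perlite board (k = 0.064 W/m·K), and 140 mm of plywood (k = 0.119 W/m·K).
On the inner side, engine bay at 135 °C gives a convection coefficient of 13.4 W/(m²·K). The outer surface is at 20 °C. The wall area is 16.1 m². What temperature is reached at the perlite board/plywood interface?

Treating each layer as a thermal resistance in series:
R_inner film = 1/(h_i·A) = 1/(13.4×16.1) = 0.004635 K/W
R_brass = L/(kA) = 0.0011/(119×16.1) = 5.741×10^-7 K/W
R_perlite board = L/(kA) = 0.055/(0.064×16.1) = 0.05338 K/W
R_plywood = L/(kA) = 0.14/(0.119×16.1) = 0.07307 K/W
R_total = 0.1311 K/W;  Q = ΔT/R_total = 115/0.1311 = 877.3 W
T_interface = T_inner − Q·ΣR(inner→interface) = 135 − 877×0.05801

T ≈ 84.1 °C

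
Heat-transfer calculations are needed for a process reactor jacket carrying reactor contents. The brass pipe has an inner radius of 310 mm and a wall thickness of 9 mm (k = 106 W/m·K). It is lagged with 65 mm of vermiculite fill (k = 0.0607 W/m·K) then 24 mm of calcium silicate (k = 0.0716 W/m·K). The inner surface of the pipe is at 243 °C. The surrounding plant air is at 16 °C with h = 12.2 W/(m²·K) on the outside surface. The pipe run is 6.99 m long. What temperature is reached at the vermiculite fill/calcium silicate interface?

Cylindrical conduction, so R = ln(r₂/r₁)/(2πkL) per layer, in series:
R_brass pipe wall = ln(319/310)/(2π×106×6.99) = 6.147×10^-6 K/W
R_vermiculite fill = ln(384/319)/(2π×0.0607×6.99) = 0.06956 K/W
R_calcium silicate = ln(408/384)/(2π×0.0716×6.99) = 0.01928 K/W
R_outer film = 1/(h_o·2πr_oL) = 1/(12.2×2π×0.408×6.99) = 0.004574 K/W
R_total = 0.09342 K/W
Q = ΔT/R_total = 227/0.09342
Q = 2430 W
T_interface = T_inner − Q·ΣR(inner→interface) = 243 − 2430×0.06957

T ≈ 74 °C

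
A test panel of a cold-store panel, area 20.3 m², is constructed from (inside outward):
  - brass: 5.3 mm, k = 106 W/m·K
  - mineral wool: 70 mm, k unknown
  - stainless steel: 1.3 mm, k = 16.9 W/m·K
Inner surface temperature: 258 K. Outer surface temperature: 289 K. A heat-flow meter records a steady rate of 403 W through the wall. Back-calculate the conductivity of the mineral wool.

Model the wall as resistances in series:
R_brass = L/(kA) = 0.0053/(106×20.3) = 2.463×10^-6 K/W
R_stainless steel = L/(kA) = 0.0013/(16.9×20.3) = 3.789×10^-6 K/W
Sum of known resistances R_other = 6.252×10^-6 K/W
Total R = ΔT/Q = 31/403 = 0.07692 K/W
R_mineral wool = R_total − R_other = 0.07692 K/W
k = L/(R·A) = 0.07/(0.07692×20.3)

k ≈ 0.0448 W/(m·K)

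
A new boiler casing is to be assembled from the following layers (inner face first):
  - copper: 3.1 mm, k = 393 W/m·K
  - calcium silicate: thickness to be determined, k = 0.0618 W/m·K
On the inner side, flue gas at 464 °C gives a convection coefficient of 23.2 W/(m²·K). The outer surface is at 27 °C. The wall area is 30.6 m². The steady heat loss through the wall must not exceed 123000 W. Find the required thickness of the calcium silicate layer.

Using the resistance-network approach (series):
R_inner film = 1/(h_i·A) = 1/(23.2×30.6) = 0.001409 K/W
R_copper = L/(kA) = 0.0031/(393×30.6) = 2.578×10^-7 K/W
Sum of the known resistances R_other = 0.001409 K/W
Required total resistance R_tot = ΔT/Q_allow = 437/123000 = 0.003553 K/W
R_calcium silicate = R_tot − R_other = 0.002144 K/W
L = R·k·A = 0.002144×0.0618×30.6

L ≈ 4.05 mm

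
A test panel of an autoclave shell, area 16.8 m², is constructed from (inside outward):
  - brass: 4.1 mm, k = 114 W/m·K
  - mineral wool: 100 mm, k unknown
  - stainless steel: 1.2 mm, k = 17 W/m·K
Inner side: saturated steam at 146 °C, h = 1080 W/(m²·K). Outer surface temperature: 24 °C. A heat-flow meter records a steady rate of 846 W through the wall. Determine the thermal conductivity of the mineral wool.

Treating each layer as a thermal resistance in series:
R_inner film = 1/(h_i·A) = 1/(1080×16.8) = 5.511×10^-5 K/W
R_brass = L/(kA) = 0.0041/(114×16.8) = 2.141×10^-6 K/W
R_stainless steel = L/(kA) = 0.0012/(17×16.8) = 4.202×10^-6 K/W
Sum of known resistances R_other = 6.146×10^-5 K/W
Total R = ΔT/Q = 122/846 = 0.1442 K/W
R_mineral wool = R_total − R_other = 0.1441 K/W
k = L/(R·A) = 0.1/(0.1441×16.8)

k ≈ 0.0413 W/(m·K)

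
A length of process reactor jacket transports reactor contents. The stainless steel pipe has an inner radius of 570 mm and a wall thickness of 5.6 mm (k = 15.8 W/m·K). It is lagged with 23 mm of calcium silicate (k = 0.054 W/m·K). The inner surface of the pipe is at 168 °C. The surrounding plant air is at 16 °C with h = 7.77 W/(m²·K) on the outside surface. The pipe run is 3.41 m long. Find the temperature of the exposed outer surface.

Treating each annulus and film as a series resistance:
R_stainless steel pipe wall = ln(575.6/570)/(2π×15.8×3.41) = 2.888×10^-5 K/W
R_calcium silicate = ln(598.6/575.6)/(2π×0.054×3.41) = 0.03386 K/W
R_outer film = 1/(h_o·2πr_oL) = 1/(7.77×2π×0.5986×3.41) = 0.01003 K/W
R_total = 0.04393 K/W
Q = ΔT/R_total = 152/0.04393
Q = 3460 W
T_interface = T_inner − Q·ΣR(inner→interface) = 168 − 3460×0.03389

T ≈ 50.7 °C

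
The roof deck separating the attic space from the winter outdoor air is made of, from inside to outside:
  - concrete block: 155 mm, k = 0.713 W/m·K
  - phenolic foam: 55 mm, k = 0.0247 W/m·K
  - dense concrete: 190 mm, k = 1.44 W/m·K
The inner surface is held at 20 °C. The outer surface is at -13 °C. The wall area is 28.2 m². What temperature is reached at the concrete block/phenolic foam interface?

T ≈ 17.2 °C

Series thermal resistances:
R_concrete block = L/(kA) = 0.155/(0.713×28.2) = 0.007709 K/W
R_phenolic foam = L/(kA) = 0.055/(0.0247×28.2) = 0.07896 K/W
R_dense concrete = L/(kA) = 0.19/(1.44×28.2) = 0.004679 K/W
R_total = 0.09135 K/W;  Q = ΔT/R_total = 33/0.09135 = 361.2 W
T_interface = T_inner − Q·ΣR(inner→interface) = 20 − 361×0.007709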